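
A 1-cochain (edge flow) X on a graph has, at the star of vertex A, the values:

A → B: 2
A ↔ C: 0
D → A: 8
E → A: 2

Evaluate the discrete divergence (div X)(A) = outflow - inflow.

Divergence = sum of outgoing flows = 2 + 0 + (-8) + (-2) = -8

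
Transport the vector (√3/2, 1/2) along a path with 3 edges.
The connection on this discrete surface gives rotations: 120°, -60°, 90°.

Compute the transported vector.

Total rotation: 120° + (-60°) + 90° = 150°. Final vector: (-1, 0)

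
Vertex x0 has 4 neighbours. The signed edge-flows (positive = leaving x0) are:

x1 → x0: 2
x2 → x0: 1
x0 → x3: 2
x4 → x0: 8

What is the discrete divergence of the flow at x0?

Divergence = sum of outgoing flows = (-2) + (-1) + 2 + (-8) = -9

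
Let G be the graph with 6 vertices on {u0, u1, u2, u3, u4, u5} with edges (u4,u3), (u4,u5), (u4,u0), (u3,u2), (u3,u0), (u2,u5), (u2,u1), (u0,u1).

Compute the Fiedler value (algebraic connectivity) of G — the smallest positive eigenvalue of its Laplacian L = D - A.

Degrees: deg(u0) = 3, deg(u1) = 2, deg(u2) = 3, deg(u3) = 3, deg(u4) = 3, deg(u5) = 2.
L = D − A with rows/columns ordered (u0, u1, u2, u3, u4, u5):
  [ 3, -1,  0, -1, -1,  0]
  [-1,  2, -1,  0,  0,  0]
  [ 0, -1,  3, -1,  0, -1]
  [-1,  0, -1,  3, -1,  0]
  [-1,  0,  0, -1,  3, -1]
  [ 0,  0, -1,  0, -1,  2]
Characteristic polynomial: det(λI − L) = λ(λ² − 6λ + 7)(λ − 2)(λ − 3)(λ − 5).
Roots: λ = 0; (λ² − 6λ + 7) = 0 ⇒ λ = 3 ± √2 ≈ 1.5858, 4.4142; (λ − 2) = 0 ⇒ λ = 2; (λ − 3) = 0 ⇒ λ = 3; (λ − 5) = 0 ⇒ λ = 5.
(Check: the roots sum (with multiplicity) to 16, matching trace L = Σdeg = 2·8 = 16.)
Laplacian eigenvalues: [0.0, 1.5858, 2.0, 3.0, 4.4142, 5.0]. Algebraic connectivity (smallest non-zero eigenvalue) = 1.5858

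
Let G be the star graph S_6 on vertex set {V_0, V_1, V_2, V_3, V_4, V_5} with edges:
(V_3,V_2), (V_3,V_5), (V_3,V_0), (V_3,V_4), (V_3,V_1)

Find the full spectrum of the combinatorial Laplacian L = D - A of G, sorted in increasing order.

The star S_6 is the complete bipartite graph K_{1,5} (one hub of degree 5, 5 leaves of degree 1). The Laplacian spectrum of K_{p,q} is 0, p (multiplicity q−1), q (multiplicity p−1), p+q. With p = 1, q = 5: 0 once, 1 with multiplicity 4, and 6 once. (Check: trace L = sum of degrees = 10 = 4·1 + 6.)
Laplacian eigenvalues (increasing order): [0.0, 1.0, 1.0, 1.0, 1.0, 6.0]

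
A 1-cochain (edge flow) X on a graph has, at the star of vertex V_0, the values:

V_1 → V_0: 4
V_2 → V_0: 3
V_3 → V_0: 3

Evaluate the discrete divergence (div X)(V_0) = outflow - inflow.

Divergence = sum of outgoing flows = (-4) + (-3) + (-3) = -10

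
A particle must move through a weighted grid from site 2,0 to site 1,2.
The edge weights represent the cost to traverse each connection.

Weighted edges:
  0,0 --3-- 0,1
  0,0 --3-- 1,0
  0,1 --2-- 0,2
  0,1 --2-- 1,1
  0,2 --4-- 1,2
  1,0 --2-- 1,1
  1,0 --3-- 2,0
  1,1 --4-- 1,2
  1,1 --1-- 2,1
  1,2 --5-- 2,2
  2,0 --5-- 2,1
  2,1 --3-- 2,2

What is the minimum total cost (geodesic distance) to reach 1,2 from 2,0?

Shortest path: 2,0 → 1,0 → 1,1 → 1,2, total weight = 9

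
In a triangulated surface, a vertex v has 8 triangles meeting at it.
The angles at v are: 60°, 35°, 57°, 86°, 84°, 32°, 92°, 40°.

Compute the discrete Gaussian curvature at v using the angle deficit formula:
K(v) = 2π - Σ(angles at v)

Sum of angles = 486°. K = 360° - 486° = -126° = -7π/10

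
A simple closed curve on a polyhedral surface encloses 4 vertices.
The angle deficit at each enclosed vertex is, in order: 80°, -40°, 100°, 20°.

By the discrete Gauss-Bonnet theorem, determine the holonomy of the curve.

Holonomy = total enclosed curvature = 80° + (-40°) + 100° + 20° = 160°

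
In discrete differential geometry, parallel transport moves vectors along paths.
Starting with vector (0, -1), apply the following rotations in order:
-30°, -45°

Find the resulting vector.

Total rotation: (-30°) + (-45°) = -75°. Final vector: (-0.9659, -0.2588)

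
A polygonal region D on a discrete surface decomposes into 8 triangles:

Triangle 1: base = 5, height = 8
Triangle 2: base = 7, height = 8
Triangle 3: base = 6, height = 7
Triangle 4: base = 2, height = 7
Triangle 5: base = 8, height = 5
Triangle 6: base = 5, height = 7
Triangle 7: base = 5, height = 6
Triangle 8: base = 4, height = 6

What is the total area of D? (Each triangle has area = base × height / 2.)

(1/2)×5×8 + (1/2)×7×8 + (1/2)×6×7 + (1/2)×2×7 + (1/2)×8×5 + (1/2)×5×7 + (1/2)×5×6 + (1/2)×4×6 = 140.5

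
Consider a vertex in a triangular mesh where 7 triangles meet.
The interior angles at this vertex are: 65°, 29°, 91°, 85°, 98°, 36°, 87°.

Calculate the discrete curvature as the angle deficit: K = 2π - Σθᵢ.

Sum of angles = 491°. K = 360° - 491° = -131° = -131π/180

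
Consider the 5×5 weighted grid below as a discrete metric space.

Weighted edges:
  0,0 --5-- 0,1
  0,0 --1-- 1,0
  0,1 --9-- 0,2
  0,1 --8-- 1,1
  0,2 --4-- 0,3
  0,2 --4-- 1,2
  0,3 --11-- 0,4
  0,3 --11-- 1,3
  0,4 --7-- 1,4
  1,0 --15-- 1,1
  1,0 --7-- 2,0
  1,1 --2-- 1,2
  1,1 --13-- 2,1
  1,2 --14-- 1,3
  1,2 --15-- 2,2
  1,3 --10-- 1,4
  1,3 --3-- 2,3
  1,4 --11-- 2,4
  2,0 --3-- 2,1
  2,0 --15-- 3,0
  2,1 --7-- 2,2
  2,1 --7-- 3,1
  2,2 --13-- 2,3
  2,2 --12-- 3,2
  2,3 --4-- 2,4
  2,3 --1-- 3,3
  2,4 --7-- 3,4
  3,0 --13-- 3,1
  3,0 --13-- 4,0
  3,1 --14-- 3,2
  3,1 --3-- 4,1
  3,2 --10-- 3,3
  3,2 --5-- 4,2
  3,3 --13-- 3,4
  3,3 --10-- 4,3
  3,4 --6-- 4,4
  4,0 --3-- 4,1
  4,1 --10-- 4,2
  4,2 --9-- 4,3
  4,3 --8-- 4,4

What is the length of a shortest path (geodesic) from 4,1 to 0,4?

Shortest path: 4,1 → 3,1 → 2,1 → 1,1 → 1,2 → 0,2 → 0,3 → 0,4, total weight = 44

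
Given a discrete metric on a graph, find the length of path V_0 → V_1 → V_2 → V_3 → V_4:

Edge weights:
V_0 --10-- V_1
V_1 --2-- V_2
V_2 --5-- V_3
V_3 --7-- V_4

Arc length = 10 + 2 + 5 + 7 = 24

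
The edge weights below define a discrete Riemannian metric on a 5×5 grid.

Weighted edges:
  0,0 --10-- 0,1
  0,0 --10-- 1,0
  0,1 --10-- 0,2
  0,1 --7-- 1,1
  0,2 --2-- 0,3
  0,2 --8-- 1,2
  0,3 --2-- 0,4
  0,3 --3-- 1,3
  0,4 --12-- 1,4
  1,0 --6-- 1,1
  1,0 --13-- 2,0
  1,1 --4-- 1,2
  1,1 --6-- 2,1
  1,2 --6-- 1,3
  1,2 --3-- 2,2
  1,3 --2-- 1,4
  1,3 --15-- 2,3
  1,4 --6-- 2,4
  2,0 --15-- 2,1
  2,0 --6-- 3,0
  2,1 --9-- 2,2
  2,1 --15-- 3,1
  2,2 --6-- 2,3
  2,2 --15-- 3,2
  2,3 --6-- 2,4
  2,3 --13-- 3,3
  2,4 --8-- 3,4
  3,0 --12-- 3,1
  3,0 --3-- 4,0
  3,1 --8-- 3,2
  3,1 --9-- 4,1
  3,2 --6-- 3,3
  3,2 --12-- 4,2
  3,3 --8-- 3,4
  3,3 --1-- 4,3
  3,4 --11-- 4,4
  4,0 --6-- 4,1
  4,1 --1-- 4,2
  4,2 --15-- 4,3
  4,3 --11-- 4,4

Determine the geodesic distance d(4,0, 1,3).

Shortest path: 4,0 → 3,0 → 2,0 → 1,0 → 1,1 → 1,2 → 1,3, total weight = 38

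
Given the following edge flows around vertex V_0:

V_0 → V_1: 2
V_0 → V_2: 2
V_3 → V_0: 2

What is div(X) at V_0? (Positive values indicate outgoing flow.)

Divergence = sum of outgoing flows = 2 + 2 + (-2) = 2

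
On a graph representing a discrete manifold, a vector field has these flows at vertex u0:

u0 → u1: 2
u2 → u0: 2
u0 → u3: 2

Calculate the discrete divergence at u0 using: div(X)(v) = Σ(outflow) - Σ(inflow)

Divergence = sum of outgoing flows = 2 + (-2) + 2 = 2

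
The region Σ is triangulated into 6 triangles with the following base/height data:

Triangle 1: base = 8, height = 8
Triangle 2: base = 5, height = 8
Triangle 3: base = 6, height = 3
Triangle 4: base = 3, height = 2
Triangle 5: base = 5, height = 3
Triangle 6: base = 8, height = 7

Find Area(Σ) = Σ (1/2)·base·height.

(1/2)×8×8 + (1/2)×5×8 + (1/2)×6×3 + (1/2)×3×2 + (1/2)×5×3 + (1/2)×8×7 = 99.5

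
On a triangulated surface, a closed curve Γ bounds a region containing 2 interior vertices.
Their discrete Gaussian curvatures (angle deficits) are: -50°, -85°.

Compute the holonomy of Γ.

Holonomy = total enclosed curvature = (-50°) + (-85°) = -135°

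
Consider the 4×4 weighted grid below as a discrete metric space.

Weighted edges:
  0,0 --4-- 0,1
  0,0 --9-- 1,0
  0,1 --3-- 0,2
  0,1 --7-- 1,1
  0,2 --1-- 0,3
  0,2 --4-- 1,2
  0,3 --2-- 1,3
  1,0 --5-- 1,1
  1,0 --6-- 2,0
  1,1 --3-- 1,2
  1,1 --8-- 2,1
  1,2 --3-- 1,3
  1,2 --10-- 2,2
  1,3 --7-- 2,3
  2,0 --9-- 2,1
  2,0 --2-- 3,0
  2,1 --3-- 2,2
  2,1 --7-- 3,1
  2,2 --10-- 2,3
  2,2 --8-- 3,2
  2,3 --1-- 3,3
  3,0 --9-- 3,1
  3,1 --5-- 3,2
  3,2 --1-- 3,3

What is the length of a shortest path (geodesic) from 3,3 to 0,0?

Shortest path: 3,3 → 2,3 → 1,3 → 0,3 → 0,2 → 0,1 → 0,0, total weight = 18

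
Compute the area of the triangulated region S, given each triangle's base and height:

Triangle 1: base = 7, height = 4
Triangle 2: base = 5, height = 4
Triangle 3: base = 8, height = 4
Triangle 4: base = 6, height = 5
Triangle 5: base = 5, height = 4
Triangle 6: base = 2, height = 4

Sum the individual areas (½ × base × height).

(1/2)×7×4 + (1/2)×5×4 + (1/2)×8×4 + (1/2)×6×5 + (1/2)×5×4 + (1/2)×2×4 = 69.0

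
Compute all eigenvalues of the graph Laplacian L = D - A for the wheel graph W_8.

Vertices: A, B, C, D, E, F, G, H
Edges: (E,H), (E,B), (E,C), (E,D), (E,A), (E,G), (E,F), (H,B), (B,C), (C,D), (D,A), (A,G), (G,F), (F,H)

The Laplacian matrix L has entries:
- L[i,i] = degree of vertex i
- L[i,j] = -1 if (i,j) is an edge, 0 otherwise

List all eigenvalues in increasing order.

The wheel W_8 is the join K_1 ∨ C_7 (a hub joined to every vertex of a cycle of length 7). For a join G ∨ H (G on p vertices, H on q vertices) the Laplacian spectrum is 0, p+q, the eigenvalues of L(G) other than one 0 each shifted by +q, and the eigenvalues of L(H) other than one 0 each shifted by +p. With G = K_1 (p = 1, nothing left after dropping its 0) and H = C_7 (q = 7, eigenvalues 2 − 2cos(2πk/7), k = 0, …, 6; drop k = 0), the spectrum of W_8 is 0, 8, and 1 + (2 − 2cos(2πk/7)) = 3 − 2cos(2πk/7) for k = 1, …, 6:
k=1: 3 − 2cos(2π/7) = 1.753; k=2: 3 − 2cos(4π/7) = 3.445; k=3: 3 − 2cos(6π/7) = 4.8019; k=4: 3 − 2cos(8π/7) = 4.8019; k=5: 3 − 2cos(10π/7) = 3.445; k=6: 3 − 2cos(12π/7) = 1.753.
Laplacian eigenvalues (increasing order): [0.0, 1.753, 1.753, 3.445, 3.445, 4.8019, 4.8019, 8.0]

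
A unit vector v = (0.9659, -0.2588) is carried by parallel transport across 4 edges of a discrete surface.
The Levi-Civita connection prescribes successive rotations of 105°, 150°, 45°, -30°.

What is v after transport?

Total rotation: 105° + 150° + 45° + (-30°) = 270° ≡ -90° (mod 360°). Final vector: (-0.2588, -0.9659)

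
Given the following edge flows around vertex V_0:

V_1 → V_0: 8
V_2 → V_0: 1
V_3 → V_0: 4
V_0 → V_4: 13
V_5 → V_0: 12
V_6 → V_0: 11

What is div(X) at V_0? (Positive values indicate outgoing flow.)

Divergence = sum of outgoing flows = (-8) + (-1) + (-4) + 13 + (-12) + (-11) = -23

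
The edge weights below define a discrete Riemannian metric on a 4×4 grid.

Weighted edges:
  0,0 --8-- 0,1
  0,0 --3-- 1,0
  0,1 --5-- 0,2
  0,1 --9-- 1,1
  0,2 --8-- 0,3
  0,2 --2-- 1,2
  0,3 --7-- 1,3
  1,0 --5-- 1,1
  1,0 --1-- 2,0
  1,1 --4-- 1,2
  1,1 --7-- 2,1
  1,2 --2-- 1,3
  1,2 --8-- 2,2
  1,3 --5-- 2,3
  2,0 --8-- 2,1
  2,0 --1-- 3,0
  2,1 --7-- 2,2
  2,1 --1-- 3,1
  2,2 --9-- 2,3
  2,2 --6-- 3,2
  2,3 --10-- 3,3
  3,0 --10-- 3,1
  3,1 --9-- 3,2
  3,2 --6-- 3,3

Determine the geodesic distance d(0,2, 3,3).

Shortest path: 0,2 → 1,2 → 1,3 → 2,3 → 3,3, total weight = 19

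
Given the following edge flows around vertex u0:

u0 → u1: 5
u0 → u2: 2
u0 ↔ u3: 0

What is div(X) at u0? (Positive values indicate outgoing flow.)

Divergence = sum of outgoing flows = 5 + 2 + 0 = 7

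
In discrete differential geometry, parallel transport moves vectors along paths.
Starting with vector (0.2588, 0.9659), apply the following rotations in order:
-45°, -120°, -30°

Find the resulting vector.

Total rotation: (-45°) + (-120°) + (-30°) = -195° ≡ 165° (mod 360°). Final vector: (-0.5000, -0.8660)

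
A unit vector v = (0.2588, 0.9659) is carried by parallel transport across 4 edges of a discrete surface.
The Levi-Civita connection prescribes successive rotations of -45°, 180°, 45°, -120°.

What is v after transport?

Total rotation: (-45°) + 180° + 45° + (-120°) = 60°. Final vector: (-0.7071, 0.7071)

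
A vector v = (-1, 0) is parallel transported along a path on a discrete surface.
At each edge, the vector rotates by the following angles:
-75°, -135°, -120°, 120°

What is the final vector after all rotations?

Total rotation: (-75°) + (-135°) + (-120°) + 120° = -210° ≡ 150° (mod 360°). Final vector: (0.8660, -0.5000)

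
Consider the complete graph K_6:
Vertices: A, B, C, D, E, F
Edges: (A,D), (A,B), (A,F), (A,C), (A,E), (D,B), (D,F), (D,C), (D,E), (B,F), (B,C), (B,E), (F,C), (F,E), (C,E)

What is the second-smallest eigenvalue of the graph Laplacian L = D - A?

For the complete graph K_n, L = nI − J (J = all-ones matrix). J has eigenvalues n (once, eigenvector 𝟙) and 0 (multiplicity n−1), so L has eigenvalues 0 (once) and n (multiplicity n−1). Here n = 6: eigenvalue 0 once and 6 with multiplicity 5.
Laplacian eigenvalues: [0.0, 6.0, 6.0, 6.0, 6.0, 6.0]. Algebraic connectivity (smallest non-zero eigenvalue) = 6.0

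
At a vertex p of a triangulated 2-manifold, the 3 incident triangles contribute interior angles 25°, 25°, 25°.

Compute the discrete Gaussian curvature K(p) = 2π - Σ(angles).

Sum of angles = 75°. K = 360° - 75° = 285°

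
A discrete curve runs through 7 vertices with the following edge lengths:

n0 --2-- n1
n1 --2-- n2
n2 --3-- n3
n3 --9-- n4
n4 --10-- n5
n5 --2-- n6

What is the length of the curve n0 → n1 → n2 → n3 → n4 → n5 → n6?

Arc length = 2 + 2 + 3 + 9 + 10 + 2 = 28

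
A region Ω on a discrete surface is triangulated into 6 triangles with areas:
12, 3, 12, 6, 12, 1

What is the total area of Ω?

12 + 3 + 12 + 6 + 12 + 1 = 46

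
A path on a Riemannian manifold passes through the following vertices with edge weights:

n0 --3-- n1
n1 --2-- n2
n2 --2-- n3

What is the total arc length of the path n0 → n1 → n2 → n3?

Arc length = 3 + 2 + 2 = 7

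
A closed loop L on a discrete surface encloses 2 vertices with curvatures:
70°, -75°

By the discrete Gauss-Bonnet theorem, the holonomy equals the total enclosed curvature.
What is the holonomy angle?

Holonomy = total enclosed curvature = 70° + (-75°) = -5°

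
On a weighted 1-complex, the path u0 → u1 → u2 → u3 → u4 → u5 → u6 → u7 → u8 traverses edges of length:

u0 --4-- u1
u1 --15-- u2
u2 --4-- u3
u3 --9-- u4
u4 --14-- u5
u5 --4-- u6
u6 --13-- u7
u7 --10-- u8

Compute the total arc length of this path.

Arc length = 4 + 15 + 4 + 9 + 14 + 4 + 13 + 10 = 73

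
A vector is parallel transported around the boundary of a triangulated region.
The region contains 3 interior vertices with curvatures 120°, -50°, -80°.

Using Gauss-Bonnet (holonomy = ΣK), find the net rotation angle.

Holonomy = total enclosed curvature = 120° + (-50°) + (-80°) = -10°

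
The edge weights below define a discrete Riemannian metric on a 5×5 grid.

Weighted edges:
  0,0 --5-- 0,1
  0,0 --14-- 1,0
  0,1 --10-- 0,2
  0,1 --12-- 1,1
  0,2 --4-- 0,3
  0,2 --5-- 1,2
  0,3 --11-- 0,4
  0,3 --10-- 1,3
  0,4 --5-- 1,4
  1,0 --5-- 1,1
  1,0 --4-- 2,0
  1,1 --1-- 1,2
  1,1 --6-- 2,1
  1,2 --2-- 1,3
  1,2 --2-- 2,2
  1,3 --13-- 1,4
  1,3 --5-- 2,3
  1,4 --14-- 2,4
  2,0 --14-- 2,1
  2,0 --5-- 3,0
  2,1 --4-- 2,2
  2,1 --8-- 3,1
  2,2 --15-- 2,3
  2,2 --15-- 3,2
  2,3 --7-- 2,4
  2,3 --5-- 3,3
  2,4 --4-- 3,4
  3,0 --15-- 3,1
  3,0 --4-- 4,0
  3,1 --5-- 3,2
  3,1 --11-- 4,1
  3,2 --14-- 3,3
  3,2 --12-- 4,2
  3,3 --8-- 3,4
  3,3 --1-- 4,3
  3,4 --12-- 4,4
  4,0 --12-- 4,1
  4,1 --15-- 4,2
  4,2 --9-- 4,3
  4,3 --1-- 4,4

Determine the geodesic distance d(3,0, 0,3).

Shortest path: 3,0 → 2,0 → 1,0 → 1,1 → 1,2 → 0,2 → 0,3, total weight = 24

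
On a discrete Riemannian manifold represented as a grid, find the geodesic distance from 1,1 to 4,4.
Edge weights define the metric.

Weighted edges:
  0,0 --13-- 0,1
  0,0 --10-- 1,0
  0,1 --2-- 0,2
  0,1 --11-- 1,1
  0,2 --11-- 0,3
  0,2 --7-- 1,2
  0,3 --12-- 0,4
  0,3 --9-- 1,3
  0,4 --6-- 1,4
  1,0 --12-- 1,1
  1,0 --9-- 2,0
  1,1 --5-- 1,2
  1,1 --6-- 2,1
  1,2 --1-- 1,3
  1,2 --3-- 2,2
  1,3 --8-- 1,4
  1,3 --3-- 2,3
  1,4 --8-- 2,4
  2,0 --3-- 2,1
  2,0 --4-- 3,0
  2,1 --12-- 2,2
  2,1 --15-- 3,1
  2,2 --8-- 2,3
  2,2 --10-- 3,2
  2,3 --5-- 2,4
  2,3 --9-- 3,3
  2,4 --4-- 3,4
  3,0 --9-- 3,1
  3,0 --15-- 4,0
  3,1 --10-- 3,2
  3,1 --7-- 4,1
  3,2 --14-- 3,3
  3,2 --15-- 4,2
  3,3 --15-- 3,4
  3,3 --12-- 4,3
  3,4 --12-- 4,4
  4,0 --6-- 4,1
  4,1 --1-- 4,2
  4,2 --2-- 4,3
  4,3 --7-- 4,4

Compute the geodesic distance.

Shortest path: 1,1 → 1,2 → 1,3 → 2,3 → 2,4 → 3,4 → 4,4, total weight = 30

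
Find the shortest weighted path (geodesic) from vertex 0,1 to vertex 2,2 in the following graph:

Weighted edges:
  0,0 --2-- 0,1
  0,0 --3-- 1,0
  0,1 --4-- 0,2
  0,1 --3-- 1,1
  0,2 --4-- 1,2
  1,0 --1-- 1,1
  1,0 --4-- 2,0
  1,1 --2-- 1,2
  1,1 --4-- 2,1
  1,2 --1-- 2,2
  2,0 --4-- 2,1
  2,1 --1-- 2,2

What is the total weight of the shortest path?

Shortest path: 0,1 → 1,1 → 1,2 → 2,2, total weight = 6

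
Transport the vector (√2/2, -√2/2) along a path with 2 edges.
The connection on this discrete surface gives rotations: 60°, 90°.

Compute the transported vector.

Total rotation: 60° + 90° = 150°. Final vector: (-0.2588, 0.9659)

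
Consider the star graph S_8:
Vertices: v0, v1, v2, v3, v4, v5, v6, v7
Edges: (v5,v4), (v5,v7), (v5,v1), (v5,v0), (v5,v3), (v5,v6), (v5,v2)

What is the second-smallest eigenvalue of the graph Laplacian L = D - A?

The star S_8 is the complete bipartite graph K_{1,7} (one hub of degree 7, 7 leaves of degree 1). The Laplacian spectrum of K_{p,q} is 0, p (multiplicity q−1), q (multiplicity p−1), p+q. With p = 1, q = 7: 0 once, 1 with multiplicity 6, and 8 once. (Check: trace L = sum of degrees = 14 = 6·1 + 8.)
Laplacian eigenvalues: [0.0, 1.0, 1.0, 1.0, 1.0, 1.0, 1.0, 8.0]. Algebraic connectivity (smallest non-zero eigenvalue) = 1.0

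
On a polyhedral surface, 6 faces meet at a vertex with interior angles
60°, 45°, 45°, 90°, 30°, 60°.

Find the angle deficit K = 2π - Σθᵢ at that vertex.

Sum of angles = 330°. K = 360° - 330° = 30°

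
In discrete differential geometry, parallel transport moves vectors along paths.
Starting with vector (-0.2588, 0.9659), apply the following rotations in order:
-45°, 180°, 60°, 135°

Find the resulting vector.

Total rotation: (-45°) + 180° + 60° + 135° = 330° ≡ -30° (mod 360°). Final vector: (0.2588, 0.9659)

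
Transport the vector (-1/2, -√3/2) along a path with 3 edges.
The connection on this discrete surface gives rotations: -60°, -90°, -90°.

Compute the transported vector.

Total rotation: (-60°) + (-90°) + (-90°) = -240° ≡ 120° (mod 360°). Final vector: (1, 0)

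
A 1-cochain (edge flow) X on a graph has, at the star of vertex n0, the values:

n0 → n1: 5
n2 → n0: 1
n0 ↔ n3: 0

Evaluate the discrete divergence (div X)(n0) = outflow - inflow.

Divergence = sum of outgoing flows = 5 + (-1) + 0 = 4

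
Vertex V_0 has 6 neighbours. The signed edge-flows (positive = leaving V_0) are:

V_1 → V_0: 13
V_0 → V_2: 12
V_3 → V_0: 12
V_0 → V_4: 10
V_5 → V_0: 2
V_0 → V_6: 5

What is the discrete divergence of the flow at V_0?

Divergence = sum of outgoing flows = (-13) + 12 + (-12) + 10 + (-2) + 5 = 0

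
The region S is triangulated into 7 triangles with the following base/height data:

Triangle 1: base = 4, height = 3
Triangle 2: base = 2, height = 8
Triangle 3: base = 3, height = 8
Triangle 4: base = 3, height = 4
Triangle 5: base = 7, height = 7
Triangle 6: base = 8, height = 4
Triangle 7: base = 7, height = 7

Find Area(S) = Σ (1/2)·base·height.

(1/2)×4×3 + (1/2)×2×8 + (1/2)×3×8 + (1/2)×3×4 + (1/2)×7×7 + (1/2)×8×4 + (1/2)×7×7 = 97.0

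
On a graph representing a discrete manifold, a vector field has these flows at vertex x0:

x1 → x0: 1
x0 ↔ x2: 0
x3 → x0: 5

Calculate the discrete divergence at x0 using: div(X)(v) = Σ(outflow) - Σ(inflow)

Divergence = sum of outgoing flows = (-1) + 0 + (-5) = -6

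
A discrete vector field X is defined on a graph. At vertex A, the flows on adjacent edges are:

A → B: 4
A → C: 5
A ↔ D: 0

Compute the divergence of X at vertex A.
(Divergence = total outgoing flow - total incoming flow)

Divergence = sum of outgoing flows = 4 + 5 + 0 = 9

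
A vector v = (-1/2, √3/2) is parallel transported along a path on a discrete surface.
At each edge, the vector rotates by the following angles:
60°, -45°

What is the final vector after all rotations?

Total rotation: 60° + (-45°) = 15°. Final vector: (-0.7071, 0.7071)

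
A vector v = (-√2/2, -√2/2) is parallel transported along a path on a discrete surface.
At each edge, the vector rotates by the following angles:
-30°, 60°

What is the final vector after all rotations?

Total rotation: (-30°) + 60° = 30°. Final vector: (-0.2588, -0.9659)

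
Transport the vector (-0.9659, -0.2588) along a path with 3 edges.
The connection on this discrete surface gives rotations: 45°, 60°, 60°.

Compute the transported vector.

Total rotation: 45° + 60° + 60° = 165°. Final vector: (1, 0)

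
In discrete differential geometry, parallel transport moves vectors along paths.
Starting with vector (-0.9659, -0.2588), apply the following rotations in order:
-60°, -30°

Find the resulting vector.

Total rotation: (-60°) + (-30°) = -90°. Final vector: (-0.2588, 0.9659)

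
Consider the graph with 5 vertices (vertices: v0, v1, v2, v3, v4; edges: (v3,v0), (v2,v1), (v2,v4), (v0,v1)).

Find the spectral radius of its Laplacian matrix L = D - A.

Degrees: deg(v0) = 2, deg(v1) = 2, deg(v2) = 2, deg(v3) = 1, deg(v4) = 1.
L = D − A with rows/columns ordered (v0, v1, v2, v3, v4):
  [ 2, -1,  0, -1,  0]
  [-1,  2, -1,  0,  0]
  [ 0, -1,  2,  0, -1]
  [-1,  0,  0,  1,  0]
  [ 0,  0, -1,  0,  1]
Characteristic polynomial: det(λI − L) = λ(λ² − 3λ + 1)(λ² − 5λ + 5).
Roots: λ = 0; (λ² − 3λ + 1) = 0 ⇒ λ = (3 ± √5)/2 ≈ 0.382, 2.618; (λ² − 5λ + 5) = 0 ⇒ λ = (5 ± √5)/2 ≈ 1.382, 3.618.
(Check: the roots sum (with multiplicity) to 8, matching trace L = Σdeg = 2·4 = 8.)
Laplacian eigenvalues: [0.0, 0.382, 1.382, 2.618, 3.618]. Largest eigenvalue (spectral radius) = 3.618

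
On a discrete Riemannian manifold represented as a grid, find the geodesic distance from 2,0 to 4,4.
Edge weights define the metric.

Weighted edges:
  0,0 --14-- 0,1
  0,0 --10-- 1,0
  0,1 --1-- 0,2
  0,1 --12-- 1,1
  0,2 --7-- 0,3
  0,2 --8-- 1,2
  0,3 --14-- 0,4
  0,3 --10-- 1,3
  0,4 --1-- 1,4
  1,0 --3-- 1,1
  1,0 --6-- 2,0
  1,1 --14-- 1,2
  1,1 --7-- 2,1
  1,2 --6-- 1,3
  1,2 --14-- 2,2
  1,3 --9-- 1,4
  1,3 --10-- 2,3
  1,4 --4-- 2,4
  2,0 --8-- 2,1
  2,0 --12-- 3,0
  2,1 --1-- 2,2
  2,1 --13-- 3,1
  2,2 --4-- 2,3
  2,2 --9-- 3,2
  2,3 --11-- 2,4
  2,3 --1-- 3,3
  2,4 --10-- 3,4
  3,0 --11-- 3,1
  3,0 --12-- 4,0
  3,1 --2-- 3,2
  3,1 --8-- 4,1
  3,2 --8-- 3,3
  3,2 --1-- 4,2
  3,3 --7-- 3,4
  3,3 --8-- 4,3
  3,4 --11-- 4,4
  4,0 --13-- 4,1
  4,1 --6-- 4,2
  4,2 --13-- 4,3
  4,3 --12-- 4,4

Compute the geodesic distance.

Shortest path: 2,0 → 2,1 → 2,2 → 2,3 → 3,3 → 3,4 → 4,4, total weight = 32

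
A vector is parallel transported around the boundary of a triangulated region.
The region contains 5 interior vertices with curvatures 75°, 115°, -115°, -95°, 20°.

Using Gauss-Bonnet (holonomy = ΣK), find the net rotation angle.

Holonomy = total enclosed curvature = 75° + 115° + (-115°) + (-95°) + 20° = 0°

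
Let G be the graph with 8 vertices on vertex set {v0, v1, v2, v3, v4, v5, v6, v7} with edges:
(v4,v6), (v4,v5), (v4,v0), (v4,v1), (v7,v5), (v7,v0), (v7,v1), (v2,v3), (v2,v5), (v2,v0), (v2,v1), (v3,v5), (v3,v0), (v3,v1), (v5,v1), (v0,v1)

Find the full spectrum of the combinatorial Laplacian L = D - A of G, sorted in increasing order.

Degrees: deg(v0) = 5, deg(v1) = 6, deg(v2) = 4, deg(v3) = 4, deg(v4) = 4, deg(v5) = 5, deg(v6) = 1, deg(v7) = 3.
L = D − A with rows/columns ordered (v0, v1, v2, v3, v4, v5, v6, v7):
  [ 5, -1, -1, -1, -1,  0,  0, -1]
  [-1,  6, -1, -1, -1, -1,  0, -1]
  [-1, -1,  4, -1,  0, -1,  0,  0]
  [-1, -1, -1,  4,  0, -1,  0,  0]
  [-1, -1,  0,  0,  4, -1, -1,  0]
  [ 0, -1, -1, -1, -1,  5,  0, -1]
  [ 0,  0,  0,  0, -1,  0,  1,  0]
  [-1, -1,  0,  0,  0, -1,  0,  3]
Characteristic polynomial: det(λI − L) = λ(λ² − 8λ + 6)(λ − 3)(λ − 4)(λ − 5)²(λ − 7).
Roots: λ = 0; (λ² − 8λ + 6) = 0 ⇒ λ = 4 ± √10 ≈ 0.8377, 7.1623; (λ − 3) = 0 ⇒ λ = 3; (λ − 4) = 0 ⇒ λ = 4; (λ − 5) = 0 ⇒ λ = 5 (multiplicity 2); (λ − 7) = 0 ⇒ λ = 7.
(Check: the roots sum (with multiplicity) to 32, matching trace L = Σdeg = 2·16 = 32.)
Laplacian eigenvalues (increasing order): [0.0, 0.8377, 3.0, 4.0, 5.0, 5.0, 7.0, 7.1623]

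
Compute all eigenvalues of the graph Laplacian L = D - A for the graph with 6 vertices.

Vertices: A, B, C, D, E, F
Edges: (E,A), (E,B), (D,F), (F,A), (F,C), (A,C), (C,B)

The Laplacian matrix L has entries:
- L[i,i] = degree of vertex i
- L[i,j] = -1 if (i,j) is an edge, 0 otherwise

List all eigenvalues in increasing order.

Degrees: deg(A) = 3, deg(B) = 2, deg(C) = 3, deg(D) = 1, deg(E) = 2, deg(F) = 3.
L = D − A with rows/columns ordered (A, B, C, D, E, F):
  [ 3,  0, -1,  0, -1, -1]
  [ 0,  2, -1,  0, -1,  0]
  [-1, -1,  3,  0,  0, -1]
  [ 0,  0,  0,  1,  0, -1]
  [-1, -1,  0,  0,  2,  0]
  [-1,  0, -1, -1,  0,  3]
Characteristic polynomial: det(λI − L) = λ(λ² − 5λ + 3)(λ − 2)(λ² − 7λ + 11).
Roots: λ = 0; (λ² − 5λ + 3) = 0 ⇒ λ = (5 ± √13)/2 ≈ 0.6972, 4.3028; (λ − 2) = 0 ⇒ λ = 2; (λ² − 7λ + 11) = 0 ⇒ λ = (7 ± √5)/2 ≈ 2.382, 4.618.
(Check: the roots sum (with multiplicity) to 14, matching trace L = Σdeg = 2·7 = 14.)
Laplacian eigenvalues (increasing order): [0.0, 0.6972, 2.0, 2.382, 4.3028, 4.618]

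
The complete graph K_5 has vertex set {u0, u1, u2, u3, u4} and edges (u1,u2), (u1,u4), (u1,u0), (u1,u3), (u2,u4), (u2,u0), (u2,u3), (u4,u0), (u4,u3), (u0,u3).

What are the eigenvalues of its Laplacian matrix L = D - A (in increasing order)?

For the complete graph K_n, L = nI − J (J = all-ones matrix). J has eigenvalues n (once, eigenvector 𝟙) and 0 (multiplicity n−1), so L has eigenvalues 0 (once) and n (multiplicity n−1). Here n = 5: eigenvalue 0 once and 5 with multiplicity 4.
Laplacian eigenvalues (increasing order): [0.0, 5.0, 5.0, 5.0, 5.0]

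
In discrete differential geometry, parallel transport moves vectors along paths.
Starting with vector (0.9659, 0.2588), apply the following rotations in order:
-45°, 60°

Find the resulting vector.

Total rotation: (-45°) + 60° = 15°. Final vector: (0.8660, 0.5000)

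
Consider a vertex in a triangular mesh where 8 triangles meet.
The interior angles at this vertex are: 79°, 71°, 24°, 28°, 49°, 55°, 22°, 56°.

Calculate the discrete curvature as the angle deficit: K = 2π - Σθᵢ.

Sum of angles = 384°. K = 360° - 384° = -24° = -2π/15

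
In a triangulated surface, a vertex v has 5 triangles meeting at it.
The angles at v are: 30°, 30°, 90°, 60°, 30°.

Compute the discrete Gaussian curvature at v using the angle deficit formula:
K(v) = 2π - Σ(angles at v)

Sum of angles = 240°. K = 360° - 240° = 120°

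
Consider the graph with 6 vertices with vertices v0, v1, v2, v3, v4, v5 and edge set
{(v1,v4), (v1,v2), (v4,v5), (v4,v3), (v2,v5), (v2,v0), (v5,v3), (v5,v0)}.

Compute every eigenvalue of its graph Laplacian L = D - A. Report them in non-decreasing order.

Degrees: deg(v0) = 2, deg(v1) = 2, deg(v2) = 3, deg(v3) = 2, deg(v4) = 3, deg(v5) = 4.
L = D − A with rows/columns ordered (v0, v1, v2, v3, v4, v5):
  [ 2,  0, -1,  0,  0, -1]
  [ 0,  2, -1,  0, -1,  0]
  [-1, -1,  3,  0,  0, -1]
  [ 0,  0,  0,  2, -1, -1]
  [ 0, -1,  0, -1,  3, -1]
  [-1,  0, -1, -1, -1,  4]
Characteristic polynomial: det(λI − L) = λ(λ² − 5λ + 5)(λ² − 7λ + 9)(λ − 4).
Roots: λ = 0; (λ² − 5λ + 5) = 0 ⇒ λ = (5 ± √5)/2 ≈ 1.382, 3.618; (λ² − 7λ + 9) = 0 ⇒ λ = (7 ± √13)/2 ≈ 1.6972, 5.3028; (λ − 4) = 0 ⇒ λ = 4.
(Check: the roots sum (with multiplicity) to 16, matching trace L = Σdeg = 2·8 = 16.)
Laplacian eigenvalues (increasing order): [0.0, 1.382, 1.6972, 3.618, 4.0, 5.3028]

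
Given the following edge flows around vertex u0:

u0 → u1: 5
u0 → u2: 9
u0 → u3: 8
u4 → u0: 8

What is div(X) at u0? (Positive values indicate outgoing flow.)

Divergence = sum of outgoing flows = 5 + 9 + 8 + (-8) = 14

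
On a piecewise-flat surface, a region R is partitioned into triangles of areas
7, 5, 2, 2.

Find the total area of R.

7 + 5 + 2 + 2 = 16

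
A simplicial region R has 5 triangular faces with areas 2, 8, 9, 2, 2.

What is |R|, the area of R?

2 + 8 + 9 + 2 + 2 = 23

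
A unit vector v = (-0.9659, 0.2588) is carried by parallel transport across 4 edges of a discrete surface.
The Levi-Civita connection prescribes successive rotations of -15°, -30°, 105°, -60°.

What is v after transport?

Total rotation: (-15°) + (-30°) + 105° + (-60°) = 0°. Final vector: (-0.9659, 0.2588)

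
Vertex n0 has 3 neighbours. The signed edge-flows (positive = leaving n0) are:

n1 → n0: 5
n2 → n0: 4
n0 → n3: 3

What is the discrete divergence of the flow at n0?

Divergence = sum of outgoing flows = (-5) + (-4) + 3 = -6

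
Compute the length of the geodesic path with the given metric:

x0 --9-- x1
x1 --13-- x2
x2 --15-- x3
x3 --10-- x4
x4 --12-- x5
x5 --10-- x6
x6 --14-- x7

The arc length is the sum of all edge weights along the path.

Arc length = 9 + 13 + 15 + 10 + 12 + 10 + 14 = 83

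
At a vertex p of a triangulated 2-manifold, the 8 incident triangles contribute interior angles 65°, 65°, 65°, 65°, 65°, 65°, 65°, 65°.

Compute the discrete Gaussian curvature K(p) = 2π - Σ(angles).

Sum of angles = 520°. K = 360° - 520° = -160° = -8π/9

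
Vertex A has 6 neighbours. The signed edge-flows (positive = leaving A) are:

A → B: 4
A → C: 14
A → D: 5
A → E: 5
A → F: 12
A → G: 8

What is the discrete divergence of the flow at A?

Divergence = sum of outgoing flows = 4 + 14 + 5 + 5 + 12 + 8 = 48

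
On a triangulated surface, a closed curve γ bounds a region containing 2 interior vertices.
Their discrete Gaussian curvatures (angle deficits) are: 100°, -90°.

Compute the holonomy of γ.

Holonomy = total enclosed curvature = 100° + (-90°) = 10°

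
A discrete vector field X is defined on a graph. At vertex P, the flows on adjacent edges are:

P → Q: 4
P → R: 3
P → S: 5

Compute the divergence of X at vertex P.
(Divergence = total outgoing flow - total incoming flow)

Divergence = sum of outgoing flows = 4 + 3 + 5 = 12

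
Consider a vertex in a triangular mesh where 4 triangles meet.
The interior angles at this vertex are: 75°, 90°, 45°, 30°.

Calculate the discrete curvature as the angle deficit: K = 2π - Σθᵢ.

Sum of angles = 240°. K = 360° - 240° = 120° = 2π/3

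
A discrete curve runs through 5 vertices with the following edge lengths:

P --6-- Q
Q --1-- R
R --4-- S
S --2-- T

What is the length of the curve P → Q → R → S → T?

Arc length = 6 + 1 + 4 + 2 = 13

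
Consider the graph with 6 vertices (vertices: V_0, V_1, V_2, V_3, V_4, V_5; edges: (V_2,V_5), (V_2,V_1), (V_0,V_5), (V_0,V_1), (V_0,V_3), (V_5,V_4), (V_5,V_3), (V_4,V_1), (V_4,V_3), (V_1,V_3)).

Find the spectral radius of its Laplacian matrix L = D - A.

Degrees: deg(V_0) = 3, deg(V_1) = 4, deg(V_2) = 2, deg(V_3) = 4, deg(V_4) = 3, deg(V_5) = 4.
L = D − A with rows/columns ordered (V_0, V_1, V_2, V_3, V_4, V_5):
  [ 3, -1,  0, -1,  0, -1]
  [-1,  4, -1, -1, -1,  0]
  [ 0, -1,  2,  0,  0, -1]
  [-1, -1,  0,  4, -1, -1]
  [ 0, -1,  0, -1,  3, -1]
  [-1,  0, -1, -1, -1,  4]
Characteristic polynomial: det(λI − L) = λ(λ − 2)(λ − 3)(λ − 4)(λ − 5)(λ − 6).
Roots: λ = 0; (λ − 2) = 0 ⇒ λ = 2; (λ − 3) = 0 ⇒ λ = 3; (λ − 4) = 0 ⇒ λ = 4; (λ − 5) = 0 ⇒ λ = 5; (λ − 6) = 0 ⇒ λ = 6.
(Check: the roots sum (with multiplicity) to 20, matching trace L = Σdeg = 2·10 = 20.)
Laplacian eigenvalues: [0.0, 2.0, 3.0, 4.0, 5.0, 6.0]. Largest eigenvalue (spectral radius) = 6.0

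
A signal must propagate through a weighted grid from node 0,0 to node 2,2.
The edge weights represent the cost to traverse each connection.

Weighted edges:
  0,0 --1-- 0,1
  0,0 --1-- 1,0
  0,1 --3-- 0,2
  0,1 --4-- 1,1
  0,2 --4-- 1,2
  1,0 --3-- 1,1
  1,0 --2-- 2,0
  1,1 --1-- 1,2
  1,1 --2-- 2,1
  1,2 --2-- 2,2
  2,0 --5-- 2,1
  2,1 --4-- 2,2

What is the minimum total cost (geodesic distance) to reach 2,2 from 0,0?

Shortest path: 0,0 → 1,0 → 1,1 → 1,2 → 2,2, total weight = 7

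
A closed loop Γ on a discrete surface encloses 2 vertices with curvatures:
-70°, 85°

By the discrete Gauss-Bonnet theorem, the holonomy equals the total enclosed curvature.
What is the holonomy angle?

Holonomy = total enclosed curvature = (-70°) + 85° = 15°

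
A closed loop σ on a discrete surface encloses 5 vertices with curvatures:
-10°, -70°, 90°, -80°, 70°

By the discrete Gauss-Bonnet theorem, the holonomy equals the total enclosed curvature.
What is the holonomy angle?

Holonomy = total enclosed curvature = (-10°) + (-70°) + 90° + (-80°) + 70° = 0°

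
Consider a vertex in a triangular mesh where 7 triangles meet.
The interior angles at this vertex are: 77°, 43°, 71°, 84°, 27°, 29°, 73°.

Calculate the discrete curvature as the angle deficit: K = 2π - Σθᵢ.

Sum of angles = 404°. K = 360° - 404° = -44° = -11π/45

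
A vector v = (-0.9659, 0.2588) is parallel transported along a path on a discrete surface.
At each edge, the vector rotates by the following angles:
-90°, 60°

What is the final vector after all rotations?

Total rotation: (-90°) + 60° = -30°. Final vector: (-0.7071, 0.7071)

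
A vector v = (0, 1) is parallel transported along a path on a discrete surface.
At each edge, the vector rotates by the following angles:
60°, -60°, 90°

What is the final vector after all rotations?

Total rotation: 60° + (-60°) + 90° = 90°. Final vector: (-1, 0)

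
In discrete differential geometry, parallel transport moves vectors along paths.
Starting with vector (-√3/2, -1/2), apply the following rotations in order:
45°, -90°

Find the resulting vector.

Total rotation: 45° + (-90°) = -45°. Final vector: (-0.9659, 0.2588)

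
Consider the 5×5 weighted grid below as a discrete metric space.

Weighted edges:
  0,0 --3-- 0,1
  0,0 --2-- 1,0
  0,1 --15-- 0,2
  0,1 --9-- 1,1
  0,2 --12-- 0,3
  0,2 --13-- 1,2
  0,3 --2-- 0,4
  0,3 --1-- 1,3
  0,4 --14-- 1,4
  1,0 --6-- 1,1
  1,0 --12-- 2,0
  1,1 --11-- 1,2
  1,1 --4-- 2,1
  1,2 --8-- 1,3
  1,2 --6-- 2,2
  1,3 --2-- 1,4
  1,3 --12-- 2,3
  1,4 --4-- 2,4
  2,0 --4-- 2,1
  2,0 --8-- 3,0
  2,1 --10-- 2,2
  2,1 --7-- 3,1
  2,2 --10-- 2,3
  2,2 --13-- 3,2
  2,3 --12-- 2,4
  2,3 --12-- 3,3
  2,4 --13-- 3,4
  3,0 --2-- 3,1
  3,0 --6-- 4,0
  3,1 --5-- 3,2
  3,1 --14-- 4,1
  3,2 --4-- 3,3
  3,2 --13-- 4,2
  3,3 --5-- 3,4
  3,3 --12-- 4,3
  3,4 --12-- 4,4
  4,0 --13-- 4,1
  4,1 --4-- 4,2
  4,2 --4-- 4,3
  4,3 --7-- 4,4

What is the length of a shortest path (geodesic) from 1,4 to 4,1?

Shortest path: 1,4 → 2,4 → 3,4 → 3,3 → 4,3 → 4,2 → 4,1, total weight = 42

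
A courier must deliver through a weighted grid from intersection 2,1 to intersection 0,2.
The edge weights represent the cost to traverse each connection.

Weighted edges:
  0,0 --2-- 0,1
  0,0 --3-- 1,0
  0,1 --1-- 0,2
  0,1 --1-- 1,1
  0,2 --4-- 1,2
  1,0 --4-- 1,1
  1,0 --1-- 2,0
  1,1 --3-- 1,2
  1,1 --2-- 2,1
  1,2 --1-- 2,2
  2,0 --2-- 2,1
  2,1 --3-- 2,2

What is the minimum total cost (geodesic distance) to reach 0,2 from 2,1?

Shortest path: 2,1 → 1,1 → 0,1 → 0,2, total weight = 4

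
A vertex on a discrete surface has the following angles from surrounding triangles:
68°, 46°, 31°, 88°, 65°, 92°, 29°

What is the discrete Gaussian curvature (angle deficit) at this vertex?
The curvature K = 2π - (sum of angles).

Sum of angles = 419°. K = 360° - 419° = -59° = -59π/180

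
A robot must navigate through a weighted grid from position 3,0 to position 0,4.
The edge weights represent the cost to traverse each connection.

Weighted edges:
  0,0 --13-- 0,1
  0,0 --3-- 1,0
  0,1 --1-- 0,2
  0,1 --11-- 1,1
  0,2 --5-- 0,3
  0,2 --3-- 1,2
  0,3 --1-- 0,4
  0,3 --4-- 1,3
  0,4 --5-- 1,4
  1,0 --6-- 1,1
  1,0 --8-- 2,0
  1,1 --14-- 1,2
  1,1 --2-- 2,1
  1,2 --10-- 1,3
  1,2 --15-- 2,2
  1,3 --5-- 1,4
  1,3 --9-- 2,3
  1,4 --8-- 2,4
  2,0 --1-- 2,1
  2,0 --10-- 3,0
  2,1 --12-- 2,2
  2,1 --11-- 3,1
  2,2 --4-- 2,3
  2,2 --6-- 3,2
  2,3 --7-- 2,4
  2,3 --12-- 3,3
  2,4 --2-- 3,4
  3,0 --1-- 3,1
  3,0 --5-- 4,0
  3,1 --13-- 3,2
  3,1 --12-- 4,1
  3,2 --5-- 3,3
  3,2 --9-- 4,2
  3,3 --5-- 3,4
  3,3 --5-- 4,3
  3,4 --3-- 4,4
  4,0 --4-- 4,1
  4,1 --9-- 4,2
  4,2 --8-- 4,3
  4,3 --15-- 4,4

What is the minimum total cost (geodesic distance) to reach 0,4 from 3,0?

Shortest path: 3,0 → 2,0 → 2,1 → 1,1 → 0,1 → 0,2 → 0,3 → 0,4, total weight = 31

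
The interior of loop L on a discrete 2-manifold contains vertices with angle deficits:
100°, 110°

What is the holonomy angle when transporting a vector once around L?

Holonomy = total enclosed curvature = 100° + 110° = 210°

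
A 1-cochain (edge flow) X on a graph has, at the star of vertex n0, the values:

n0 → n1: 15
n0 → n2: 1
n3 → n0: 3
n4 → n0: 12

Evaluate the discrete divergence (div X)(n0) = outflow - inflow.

Divergence = sum of outgoing flows = 15 + 1 + (-3) + (-12) = 1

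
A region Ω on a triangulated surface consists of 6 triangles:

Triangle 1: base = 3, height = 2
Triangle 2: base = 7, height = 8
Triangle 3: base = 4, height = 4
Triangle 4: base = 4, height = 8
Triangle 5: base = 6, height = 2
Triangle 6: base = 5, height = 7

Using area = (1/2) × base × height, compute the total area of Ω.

(1/2)×3×2 + (1/2)×7×8 + (1/2)×4×4 + (1/2)×4×8 + (1/2)×6×2 + (1/2)×5×7 = 78.5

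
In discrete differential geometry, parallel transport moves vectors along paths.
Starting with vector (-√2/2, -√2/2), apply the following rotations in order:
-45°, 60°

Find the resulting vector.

Total rotation: (-45°) + 60° = 15°. Final vector: (-0.5000, -0.8660)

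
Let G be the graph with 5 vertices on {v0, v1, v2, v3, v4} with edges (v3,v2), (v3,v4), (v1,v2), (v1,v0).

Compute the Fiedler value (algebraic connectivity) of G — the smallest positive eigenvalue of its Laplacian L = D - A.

Degrees: deg(v0) = 1, deg(v1) = 2, deg(v2) = 2, deg(v3) = 2, deg(v4) = 1.
L = D − A with rows/columns ordered (v0, v1, v2, v3, v4):
  [ 1, -1,  0,  0,  0]
  [-1,  2, -1,  0,  0]
  [ 0, -1,  2, -1,  0]
  [ 0,  0, -1,  2, -1]
  [ 0,  0,  0, -1,  1]
Characteristic polynomial: det(λI − L) = λ(λ² − 3λ + 1)(λ² − 5λ + 5).
Roots: λ = 0; (λ² − 3λ + 1) = 0 ⇒ λ = (3 ± √5)/2 ≈ 0.382, 2.618; (λ² − 5λ + 5) = 0 ⇒ λ = (5 ± √5)/2 ≈ 1.382, 3.618.
(Check: the roots sum (with multiplicity) to 8, matching trace L = Σdeg = 2·4 = 8.)
Laplacian eigenvalues: [0.0, 0.382, 1.382, 2.618, 3.618]. Algebraic connectivity (smallest non-zero eigenvalue) = 0.382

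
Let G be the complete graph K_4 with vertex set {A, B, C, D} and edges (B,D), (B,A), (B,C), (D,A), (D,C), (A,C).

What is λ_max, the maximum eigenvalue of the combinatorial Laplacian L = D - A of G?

For the complete graph K_n, L = nI − J (J = all-ones matrix). J has eigenvalues n (once, eigenvector 𝟙) and 0 (multiplicity n−1), so L has eigenvalues 0 (once) and n (multiplicity n−1). Here n = 4: eigenvalue 0 once and 4 with multiplicity 3.
Laplacian eigenvalues: [0.0, 4.0, 4.0, 4.0]. Largest eigenvalue (spectral radius) = 4.0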